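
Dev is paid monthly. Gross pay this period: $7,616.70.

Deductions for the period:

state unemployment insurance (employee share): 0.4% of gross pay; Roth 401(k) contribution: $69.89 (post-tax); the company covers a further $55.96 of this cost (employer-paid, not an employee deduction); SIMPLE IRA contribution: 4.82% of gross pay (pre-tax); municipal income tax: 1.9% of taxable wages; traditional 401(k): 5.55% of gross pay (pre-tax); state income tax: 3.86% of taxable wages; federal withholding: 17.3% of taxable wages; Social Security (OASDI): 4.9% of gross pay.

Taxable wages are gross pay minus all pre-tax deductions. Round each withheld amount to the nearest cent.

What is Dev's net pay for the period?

$4,778.99

SIMPLE IRA contribution: $7,616.70 × 0.0482 = $367.12
Traditional 401(k): $7,616.70 × 0.0555 = $422.73
Pre-tax total = $367.12 + $422.73 = $789.85
Taxable wages = $7,616.70 − $789.85 = $6,826.85
Federal withholding: $6,826.85 × 0.173 = $1,181.05
Municipal income tax: $6,826.85 × 0.019 = $129.71
State income tax: $6,826.85 × 0.0386 = $263.52
State unemployment insurance (employee share): $7,616.70 × 0.004 = $30.47
Social Security (OASDI): $7,616.70 × 0.049 = $373.22
Roth 401(k) contribution: $69.89
(Employer's $55.96 toward Roth 401(k) contribution is not withheld from the employee.)
Total deductions = $367.12 + $422.73 + $1,181.05 + $129.71 + $263.52 + $30.47 + $373.22 + $69.89 = $2,837.71
Net pay = $7,616.70 − $2,837.71 = $4,778.99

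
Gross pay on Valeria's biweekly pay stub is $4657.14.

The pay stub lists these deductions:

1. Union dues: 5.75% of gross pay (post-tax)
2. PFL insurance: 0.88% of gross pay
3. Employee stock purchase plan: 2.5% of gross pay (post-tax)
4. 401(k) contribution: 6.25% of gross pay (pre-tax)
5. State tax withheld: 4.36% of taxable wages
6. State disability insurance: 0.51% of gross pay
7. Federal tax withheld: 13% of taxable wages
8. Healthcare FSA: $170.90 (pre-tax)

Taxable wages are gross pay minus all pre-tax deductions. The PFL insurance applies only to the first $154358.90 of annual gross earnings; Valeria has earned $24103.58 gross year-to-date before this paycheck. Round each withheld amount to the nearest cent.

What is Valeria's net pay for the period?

Healthcare FSA: $170.90
401(k) contribution: $4657.14 × 0.0625 = $291.07
Pre-tax total = $170.90 + $291.07 = $461.97
Taxable wages = $4657.14 − $461.97 = $4195.17
Federal tax withheld: $4195.17 × 0.13 = $545.37
State tax withheld: $4195.17 × 0.0436 = $182.91
PFL insurance: cap not yet reached, full $4657.14 is subject → $4657.14 × 0.0088 = $40.98
State disability insurance: $4657.14 × 0.0051 = $23.75
Employee stock purchase plan: $4657.14 × 0.025 = $116.43
Union dues: $4657.14 × 0.0575 = $267.79
Total deductions = $170.90 + $291.07 + $545.37 + $182.91 + $40.98 + $23.75 + $116.43 + $267.79 = $1639.20
Net pay = $4657.14 − $1639.20 = $3017.94

$3017.94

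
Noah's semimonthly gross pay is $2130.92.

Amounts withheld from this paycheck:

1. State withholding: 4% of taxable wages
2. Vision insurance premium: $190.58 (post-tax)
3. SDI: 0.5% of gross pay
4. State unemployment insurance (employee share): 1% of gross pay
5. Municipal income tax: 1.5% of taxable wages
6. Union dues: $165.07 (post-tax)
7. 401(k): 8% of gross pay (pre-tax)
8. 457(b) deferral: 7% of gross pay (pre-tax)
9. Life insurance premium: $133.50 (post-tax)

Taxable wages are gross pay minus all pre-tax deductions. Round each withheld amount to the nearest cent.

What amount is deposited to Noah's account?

$1190.56

401(k): $2130.92 × 0.08 = $170.47
457(b) deferral: $2130.92 × 0.07 = $149.16
Pre-tax total = $170.47 + $149.16 = $319.63
Taxable wages = $2130.92 − $319.63 = $1811.29
Municipal income tax: $1811.29 × 0.015 = $27.17
State withholding: $1811.29 × 0.04 = $72.45
SDI: $2130.92 × 0.005 = $10.65
State unemployment insurance (employee share): $2130.92 × 0.01 = $21.31
Union dues: $165.07
Vision insurance premium: $190.58
Life insurance premium: $133.50
Total deductions = $170.47 + $149.16 + $27.17 + $72.45 + $10.65 + $21.31 + $165.07 + $190.58 + $133.50 = $940.36
Net pay = $2130.92 − $940.36 = $1190.56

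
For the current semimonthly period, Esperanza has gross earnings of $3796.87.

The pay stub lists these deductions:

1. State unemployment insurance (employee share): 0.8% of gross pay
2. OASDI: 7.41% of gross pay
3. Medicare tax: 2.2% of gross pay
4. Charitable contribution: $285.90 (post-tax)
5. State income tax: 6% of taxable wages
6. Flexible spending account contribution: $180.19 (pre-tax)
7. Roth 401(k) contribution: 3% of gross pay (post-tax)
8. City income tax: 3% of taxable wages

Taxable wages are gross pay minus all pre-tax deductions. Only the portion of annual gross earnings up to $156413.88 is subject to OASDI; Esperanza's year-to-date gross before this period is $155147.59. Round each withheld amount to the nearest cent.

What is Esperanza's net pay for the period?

$2683.64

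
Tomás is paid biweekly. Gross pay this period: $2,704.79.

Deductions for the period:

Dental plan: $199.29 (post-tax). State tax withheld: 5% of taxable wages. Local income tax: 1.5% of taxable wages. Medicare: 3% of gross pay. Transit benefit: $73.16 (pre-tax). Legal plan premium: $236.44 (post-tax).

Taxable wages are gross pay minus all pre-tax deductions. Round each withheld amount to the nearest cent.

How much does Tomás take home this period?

$1,943.71

Transit benefit: $73.16
Taxable wages = $2,704.79 − $73.16 = $2,631.63
Local income tax: $2,631.63 × 0.015 = $39.47
State tax withheld: $2,631.63 × 0.05 = $131.58
Medicare: $2,704.79 × 0.03 = $81.14
Dental plan: $199.29
Legal plan premium: $236.44
Total deductions = $73.16 + $39.47 + $131.58 + $81.14 + $199.29 + $236.44 = $761.08
Net pay = $2,704.79 − $761.08 = $1,943.71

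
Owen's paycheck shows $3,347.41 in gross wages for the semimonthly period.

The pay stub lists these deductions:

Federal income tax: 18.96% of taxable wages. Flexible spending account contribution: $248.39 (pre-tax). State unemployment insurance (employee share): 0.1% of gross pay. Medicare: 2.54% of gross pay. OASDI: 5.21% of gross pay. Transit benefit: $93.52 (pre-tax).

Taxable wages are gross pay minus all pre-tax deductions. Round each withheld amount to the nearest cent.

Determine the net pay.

$2,172.89

Transit benefit: $93.52
Flexible spending account contribution: $248.39
Pre-tax total = $93.52 + $248.39 = $341.91
Taxable wages = $3,347.41 − $341.91 = $3,005.50
Federal income tax: $3,005.50 × 0.1896 = $569.84
OASDI: $3,347.41 × 0.0521 = $174.40
State unemployment insurance (employee share): $3,347.41 × 0.001 = $3.35
Medicare: $3,347.41 × 0.0254 = $85.02
Total deductions = $93.52 + $248.39 + $569.84 + $174.40 + $3.35 + $85.02 = $1,174.52
Net pay = $3,347.41 − $1,174.52 = $2,172.89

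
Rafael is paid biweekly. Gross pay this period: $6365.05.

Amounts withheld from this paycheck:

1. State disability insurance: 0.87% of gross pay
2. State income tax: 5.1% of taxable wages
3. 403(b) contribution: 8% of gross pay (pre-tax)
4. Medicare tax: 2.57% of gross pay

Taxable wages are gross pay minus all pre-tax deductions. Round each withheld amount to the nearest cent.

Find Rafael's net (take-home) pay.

$5338.24

403(b) contribution: $6365.05 × 0.08 = $509.20
Taxable wages = $6365.05 − $509.20 = $5855.85
State income tax: $5855.85 × 0.051 = $298.65
Medicare tax: $6365.05 × 0.0257 = $163.58
State disability insurance: $6365.05 × 0.0087 = $55.38
Total deductions = $509.20 + $298.65 + $163.58 + $55.38 = $1026.81
Net pay = $6365.05 − $1026.81 = $5338.24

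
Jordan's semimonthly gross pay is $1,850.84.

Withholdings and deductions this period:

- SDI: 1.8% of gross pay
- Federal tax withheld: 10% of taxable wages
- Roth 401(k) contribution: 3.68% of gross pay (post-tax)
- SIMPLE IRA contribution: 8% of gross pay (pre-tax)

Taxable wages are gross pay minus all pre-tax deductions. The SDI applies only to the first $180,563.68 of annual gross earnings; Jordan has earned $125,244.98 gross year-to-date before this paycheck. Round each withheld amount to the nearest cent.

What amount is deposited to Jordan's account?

$1,431.06

SIMPLE IRA contribution: $1,850.84 × 0.08 = $148.07
Taxable wages = $1,850.84 − $148.07 = $1,702.77
Federal tax withheld: $1,702.77 × 0.1 = $170.28
SDI: cap not yet reached, full $1,850.84 is subject → $1,850.84 × 0.018 = $33.32
Roth 401(k) contribution: $1,850.84 × 0.0368 = $68.11
Total deductions = $148.07 + $170.28 + $33.32 + $68.11 = $419.78
Net pay = $1,850.84 − $419.78 = $1,431.06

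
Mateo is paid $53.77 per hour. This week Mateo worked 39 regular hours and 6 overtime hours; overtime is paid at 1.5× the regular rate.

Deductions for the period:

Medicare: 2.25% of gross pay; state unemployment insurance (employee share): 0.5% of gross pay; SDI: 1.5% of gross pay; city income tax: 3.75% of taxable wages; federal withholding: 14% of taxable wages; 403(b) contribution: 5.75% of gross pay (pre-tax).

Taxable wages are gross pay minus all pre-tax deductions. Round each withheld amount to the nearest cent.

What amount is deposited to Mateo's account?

Regular pay: 39 × $53.77 = $2,097.03
Overtime pay: 6 × $53.77 × 1.5 = $483.93
Gross pay = $2,097.03 + $483.93 = $2,580.96
403(b) contribution: $2,580.96 × 0.0575 = $148.41
Taxable wages = $2,580.96 − $148.41 = $2,432.55
Federal withholding: $2,432.55 × 0.14 = $340.56
City income tax: $2,432.55 × 0.0375 = $91.22
State unemployment insurance (employee share): $2,580.96 × 0.005 = $12.90
Medicare: $2,580.96 × 0.0225 = $58.07
SDI: $2,580.96 × 0.015 = $38.71
Total deductions = $148.41 + $340.56 + $91.22 + $12.90 + $58.07 + $38.71 = $689.87
Net pay = $2,580.96 − $689.87 = $1,891.09

$1,891.09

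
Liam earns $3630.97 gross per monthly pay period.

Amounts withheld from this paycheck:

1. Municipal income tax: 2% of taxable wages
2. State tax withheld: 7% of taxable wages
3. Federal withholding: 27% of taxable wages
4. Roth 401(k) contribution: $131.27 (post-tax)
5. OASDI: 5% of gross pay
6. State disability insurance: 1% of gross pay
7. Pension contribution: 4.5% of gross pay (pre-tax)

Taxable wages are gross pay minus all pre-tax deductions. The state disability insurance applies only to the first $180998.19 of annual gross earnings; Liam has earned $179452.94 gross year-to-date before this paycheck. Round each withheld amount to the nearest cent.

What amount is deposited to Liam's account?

Pension contribution: $3630.97 × 0.045 = $163.39
Taxable wages = $3630.97 − $163.39 = $3467.58
Federal withholding: $3467.58 × 0.27 = $936.25
State tax withheld: $3467.58 × 0.07 = $242.73
Municipal income tax: $3467.58 × 0.02 = $69.35
State disability insurance: only $180998.19 − $179452.94 = $1545.25 of this check is subject → $1545.25 × 0.01 = $15.45
OASDI: $3630.97 × 0.05 = $181.55
Roth 401(k) contribution: $131.27
Total deductions = $163.39 + $936.25 + $242.73 + $69.35 + $15.45 + $181.55 + $131.27 = $1739.99
Net pay = $3630.97 − $1739.99 = $1890.98

$1890.98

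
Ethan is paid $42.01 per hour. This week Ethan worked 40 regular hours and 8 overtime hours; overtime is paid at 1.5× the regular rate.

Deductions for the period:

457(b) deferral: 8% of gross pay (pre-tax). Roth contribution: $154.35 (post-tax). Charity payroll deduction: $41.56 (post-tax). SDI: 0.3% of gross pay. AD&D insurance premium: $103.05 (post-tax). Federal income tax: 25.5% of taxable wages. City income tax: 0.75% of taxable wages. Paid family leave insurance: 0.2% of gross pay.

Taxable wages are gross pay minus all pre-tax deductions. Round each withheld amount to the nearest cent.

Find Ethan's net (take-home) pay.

Regular pay: 40 × $42.01 = $1,680.40
Overtime pay: 8 × $42.01 × 1.5 = $504.12
Gross pay = $1,680.40 + $504.12 = $2,184.52
457(b) deferral: $2,184.52 × 0.08 = $174.76
Taxable wages = $2,184.52 − $174.76 = $2,009.76
Federal income tax: $2,009.76 × 0.255 = $512.49
City income tax: $2,009.76 × 0.0075 = $15.07
Paid family leave insurance: $2,184.52 × 0.002 = $4.37
SDI: $2,184.52 × 0.003 = $6.55
AD&D insurance premium: $103.05
Roth contribution: $154.35
Charity payroll deduction: $41.56
Total deductions = $174.76 + $512.49 + $15.07 + $4.37 + $6.55 + $103.05 + $154.35 + $41.56 = $1,012.20
Net pay = $2,184.52 − $1,012.20 = $1,172.32

$1,172.32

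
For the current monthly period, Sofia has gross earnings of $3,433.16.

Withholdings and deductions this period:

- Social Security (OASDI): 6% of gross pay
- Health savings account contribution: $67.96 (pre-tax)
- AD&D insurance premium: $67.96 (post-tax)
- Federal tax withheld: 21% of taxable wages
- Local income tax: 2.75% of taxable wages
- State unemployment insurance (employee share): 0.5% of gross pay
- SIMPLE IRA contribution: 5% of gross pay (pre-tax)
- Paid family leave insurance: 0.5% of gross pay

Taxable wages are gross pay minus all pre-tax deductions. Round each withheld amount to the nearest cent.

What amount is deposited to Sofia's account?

Health savings account contribution: $67.96
SIMPLE IRA contribution: $3,433.16 × 0.05 = $171.66
Pre-tax total = $67.96 + $171.66 = $239.62
Taxable wages = $3,433.16 − $239.62 = $3,193.54
Local income tax: $3,193.54 × 0.0275 = $87.82
Federal tax withheld: $3,193.54 × 0.21 = $670.64
State unemployment insurance (employee share): $3,433.16 × 0.005 = $17.17
Social Security (OASDI): $3,433.16 × 0.06 = $205.99
Paid family leave insurance: $3,433.16 × 0.005 = $17.17
AD&D insurance premium: $67.96
Total deductions = $67.96 + $171.66 + $87.82 + $670.64 + $17.17 + $205.99 + $17.17 + $67.96 = $1,306.37
Net pay = $3,433.16 − $1,306.37 = $2,126.79

$2,126.79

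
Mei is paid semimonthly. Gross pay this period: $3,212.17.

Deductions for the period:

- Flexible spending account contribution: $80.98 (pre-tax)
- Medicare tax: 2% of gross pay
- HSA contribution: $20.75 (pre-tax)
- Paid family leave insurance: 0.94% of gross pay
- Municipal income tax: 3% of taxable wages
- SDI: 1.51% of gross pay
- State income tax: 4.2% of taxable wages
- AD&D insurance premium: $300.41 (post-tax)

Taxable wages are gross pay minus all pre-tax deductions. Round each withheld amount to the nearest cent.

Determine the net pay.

HSA contribution: $20.75
Flexible spending account contribution: $80.98
Pre-tax total = $20.75 + $80.98 = $101.73
Taxable wages = $3,212.17 − $101.73 = $3,110.44
Municipal income tax: $3,110.44 × 0.03 = $93.31
State income tax: $3,110.44 × 0.042 = $130.64
Medicare tax: $3,212.17 × 0.02 = $64.24
Paid family leave insurance: $3,212.17 × 0.0094 = $30.19
SDI: $3,212.17 × 0.0151 = $48.50
AD&D insurance premium: $300.41
Total deductions = $20.75 + $80.98 + $93.31 + $130.64 + $64.24 + $30.19 + $48.50 + $300.41 = $769.02
Net pay = $3,212.17 − $769.02 = $2,443.15

$2,443.15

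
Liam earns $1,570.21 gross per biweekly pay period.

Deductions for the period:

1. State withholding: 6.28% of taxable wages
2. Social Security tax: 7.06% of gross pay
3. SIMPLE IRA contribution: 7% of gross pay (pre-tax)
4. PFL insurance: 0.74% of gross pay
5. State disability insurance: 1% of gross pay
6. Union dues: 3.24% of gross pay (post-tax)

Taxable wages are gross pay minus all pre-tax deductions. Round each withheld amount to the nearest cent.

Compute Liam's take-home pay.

SIMPLE IRA contribution: $1,570.21 × 0.07 = $109.91
Taxable wages = $1,570.21 − $109.91 = $1,460.30
State withholding: $1,460.30 × 0.0628 = $91.71
PFL insurance: $1,570.21 × 0.0074 = $11.62
Social Security tax: $1,570.21 × 0.0706 = $110.86
State disability insurance: $1,570.21 × 0.01 = $15.70
Union dues: $1,570.21 × 0.0324 = $50.87
Total deductions = $109.91 + $91.71 + $11.62 + $110.86 + $15.70 + $50.87 = $390.67
Net pay = $1,570.21 − $390.67 = $1,179.54

$1,179.54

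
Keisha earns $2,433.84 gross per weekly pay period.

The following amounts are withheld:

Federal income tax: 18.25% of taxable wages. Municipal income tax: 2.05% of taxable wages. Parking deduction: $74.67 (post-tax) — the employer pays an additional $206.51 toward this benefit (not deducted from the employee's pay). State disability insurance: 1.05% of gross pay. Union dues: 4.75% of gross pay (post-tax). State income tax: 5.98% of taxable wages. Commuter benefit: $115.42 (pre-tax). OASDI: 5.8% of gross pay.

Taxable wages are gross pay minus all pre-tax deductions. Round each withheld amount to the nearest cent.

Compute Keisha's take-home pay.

$1,352.14

Commuter benefit: $115.42
Taxable wages = $2,433.84 − $115.42 = $2,318.42
State income tax: $2,318.42 × 0.0598 = $138.64
Federal income tax: $2,318.42 × 0.1825 = $423.11
Municipal income tax: $2,318.42 × 0.0205 = $47.53
State disability insurance: $2,433.84 × 0.0105 = $25.56
OASDI: $2,433.84 × 0.058 = $141.16
Union dues: $2,433.84 × 0.0475 = $115.61
Parking deduction: $74.67
(Employer's $206.51 toward parking deduction is not withheld from the employee.)
Total deductions = $115.42 + $138.64 + $423.11 + $47.53 + $25.56 + $141.16 + $115.61 + $74.67 = $1,081.70
Net pay = $2,433.84 − $1,081.70 = $1,352.14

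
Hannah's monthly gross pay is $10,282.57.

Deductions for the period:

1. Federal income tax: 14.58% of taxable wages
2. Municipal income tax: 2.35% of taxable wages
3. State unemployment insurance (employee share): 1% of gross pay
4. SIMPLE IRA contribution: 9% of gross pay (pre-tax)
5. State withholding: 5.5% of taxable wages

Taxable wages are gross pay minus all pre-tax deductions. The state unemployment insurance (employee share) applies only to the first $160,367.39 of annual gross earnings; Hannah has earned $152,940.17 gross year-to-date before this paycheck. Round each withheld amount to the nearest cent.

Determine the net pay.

$7,184.07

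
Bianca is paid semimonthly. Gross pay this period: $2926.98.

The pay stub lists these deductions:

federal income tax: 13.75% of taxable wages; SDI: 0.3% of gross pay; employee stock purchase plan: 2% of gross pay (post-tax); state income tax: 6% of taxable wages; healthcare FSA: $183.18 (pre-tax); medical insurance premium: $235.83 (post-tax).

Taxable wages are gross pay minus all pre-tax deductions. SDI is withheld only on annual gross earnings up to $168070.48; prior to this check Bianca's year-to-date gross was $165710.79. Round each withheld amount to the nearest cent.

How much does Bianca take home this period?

$1900.45

Healthcare FSA: $183.18
Taxable wages = $2926.98 − $183.18 = $2743.80
State income tax: $2743.80 × 0.06 = $164.63
Federal income tax: $2743.80 × 0.1375 = $377.27
SDI: only $168070.48 − $165710.79 = $2359.69 of this check is subject → $2359.69 × 0.003 = $7.08
Employee stock purchase plan: $2926.98 × 0.02 = $58.54
Medical insurance premium: $235.83
Total deductions = $183.18 + $164.63 + $377.27 + $7.08 + $58.54 + $235.83 = $1026.53
Net pay = $2926.98 − $1026.53 = $1900.45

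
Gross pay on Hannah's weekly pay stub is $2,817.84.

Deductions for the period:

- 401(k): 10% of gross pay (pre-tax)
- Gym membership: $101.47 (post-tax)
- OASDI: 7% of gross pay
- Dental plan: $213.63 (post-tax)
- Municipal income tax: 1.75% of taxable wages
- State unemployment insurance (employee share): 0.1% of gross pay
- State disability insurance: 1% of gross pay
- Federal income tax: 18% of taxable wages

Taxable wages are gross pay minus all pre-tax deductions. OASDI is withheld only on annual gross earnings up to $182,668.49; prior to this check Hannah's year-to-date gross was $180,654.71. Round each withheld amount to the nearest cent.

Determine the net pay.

$1,548.13

401(k): $2,817.84 × 0.1 = $281.78
Taxable wages = $2,817.84 − $281.78 = $2,536.06
Federal income tax: $2,536.06 × 0.18 = $456.49
Municipal income tax: $2,536.06 × 0.0175 = $44.38
State unemployment insurance (employee share): $2,817.84 × 0.001 = $2.82
OASDI: only $182,668.49 − $180,654.71 = $2,013.78 of this check is subject → $2,013.78 × 0.07 = $140.96
State disability insurance: $2,817.84 × 0.01 = $28.18
Dental plan: $213.63
Gym membership: $101.47
Total deductions = $281.78 + $456.49 + $44.38 + $2.82 + $140.96 + $28.18 + $213.63 + $101.47 = $1,269.71
Net pay = $2,817.84 − $1,269.71 = $1,548.13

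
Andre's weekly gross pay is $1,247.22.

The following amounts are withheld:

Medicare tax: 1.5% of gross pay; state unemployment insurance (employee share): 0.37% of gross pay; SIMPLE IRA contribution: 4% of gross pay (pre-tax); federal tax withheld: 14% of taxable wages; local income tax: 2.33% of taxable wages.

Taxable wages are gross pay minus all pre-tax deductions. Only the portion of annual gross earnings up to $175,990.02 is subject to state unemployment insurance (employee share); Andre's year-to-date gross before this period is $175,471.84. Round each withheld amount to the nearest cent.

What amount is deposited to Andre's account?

SIMPLE IRA contribution: $1,247.22 × 0.04 = $49.89
Taxable wages = $1,247.22 − $49.89 = $1,197.33
Federal tax withheld: $1,197.33 × 0.14 = $167.63
Local income tax: $1,197.33 × 0.0233 = $27.90
Medicare tax: $1,247.22 × 0.015 = $18.71
State unemployment insurance (employee share): only $175,990.02 − $175,471.84 = $518.18 of this check is subject → $518.18 × 0.0037 = $1.92
Total deductions = $49.89 + $167.63 + $27.90 + $18.71 + $1.92 = $266.05
Net pay = $1,247.22 − $266.05 = $981.17

$981.17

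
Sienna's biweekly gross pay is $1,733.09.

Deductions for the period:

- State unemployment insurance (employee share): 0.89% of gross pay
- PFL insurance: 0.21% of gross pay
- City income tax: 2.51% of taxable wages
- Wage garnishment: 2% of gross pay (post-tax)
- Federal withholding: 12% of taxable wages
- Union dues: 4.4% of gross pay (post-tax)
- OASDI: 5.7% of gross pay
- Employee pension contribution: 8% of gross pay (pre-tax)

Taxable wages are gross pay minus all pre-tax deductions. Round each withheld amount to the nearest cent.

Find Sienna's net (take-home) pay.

Employee pension contribution: $1,733.09 × 0.08 = $138.65
Taxable wages = $1,733.09 − $138.65 = $1,594.44
City income tax: $1,594.44 × 0.0251 = $40.02
Federal withholding: $1,594.44 × 0.12 = $191.33
OASDI: $1,733.09 × 0.057 = $98.79
State unemployment insurance (employee share): $1,733.09 × 0.0089 = $15.42
PFL insurance: $1,733.09 × 0.0021 = $3.64
Union dues: $1,733.09 × 0.044 = $76.26
Wage garnishment: $1,733.09 × 0.02 = $34.66
Total deductions = $138.65 + $40.02 + $191.33 + $98.79 + $15.42 + $3.64 + $76.26 + $34.66 = $598.77
Net pay = $1,733.09 − $598.77 = $1,134.32

$1,134.32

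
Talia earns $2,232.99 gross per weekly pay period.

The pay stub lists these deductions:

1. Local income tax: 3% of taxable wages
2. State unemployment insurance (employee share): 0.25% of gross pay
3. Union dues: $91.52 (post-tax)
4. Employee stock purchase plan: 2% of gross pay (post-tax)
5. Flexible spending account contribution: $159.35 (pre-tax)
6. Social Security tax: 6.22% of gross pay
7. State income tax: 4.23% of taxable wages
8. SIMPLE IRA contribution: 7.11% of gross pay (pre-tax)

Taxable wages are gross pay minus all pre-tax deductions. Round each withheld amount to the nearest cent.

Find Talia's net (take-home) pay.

SIMPLE IRA contribution: $2,232.99 × 0.0711 = $158.77
Flexible spending account contribution: $159.35
Pre-tax total = $158.77 + $159.35 = $318.12
Taxable wages = $2,232.99 − $318.12 = $1,914.87
State income tax: $1,914.87 × 0.0423 = $81.00
Local income tax: $1,914.87 × 0.03 = $57.45
State unemployment insurance (employee share): $2,232.99 × 0.0025 = $5.58
Social Security tax: $2,232.99 × 0.0622 = $138.89
Employee stock purchase plan: $2,232.99 × 0.02 = $44.66
Union dues: $91.52
Total deductions = $158.77 + $159.35 + $81.00 + $57.45 + $5.58 + $138.89 + $44.66 + $91.52 = $737.22
Net pay = $2,232.99 − $737.22 = $1,495.77

$1,495.77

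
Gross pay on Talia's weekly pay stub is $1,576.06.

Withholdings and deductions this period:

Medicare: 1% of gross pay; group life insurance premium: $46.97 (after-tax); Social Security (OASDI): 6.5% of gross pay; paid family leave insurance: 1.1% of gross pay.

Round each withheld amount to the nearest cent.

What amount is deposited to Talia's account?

Social Security (OASDI): $1,576.06 × 0.065 = $102.44
Medicare: $1,576.06 × 0.01 = $15.76
Paid family leave insurance: $1,576.06 × 0.011 = $17.34
Group life insurance premium: $46.97
Total deductions = $102.44 + $15.76 + $17.34 + $46.97 = $182.51
Net pay = $1,576.06 − $182.51 = $1,393.55

$1,393.55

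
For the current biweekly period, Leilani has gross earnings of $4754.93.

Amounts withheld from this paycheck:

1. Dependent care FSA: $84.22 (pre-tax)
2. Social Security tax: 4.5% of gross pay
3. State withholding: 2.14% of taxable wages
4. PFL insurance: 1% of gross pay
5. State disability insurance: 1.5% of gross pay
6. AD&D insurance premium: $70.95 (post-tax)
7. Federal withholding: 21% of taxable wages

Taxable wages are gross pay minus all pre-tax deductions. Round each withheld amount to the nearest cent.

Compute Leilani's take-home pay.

$3186.12

Dependent care FSA: $84.22
Taxable wages = $4754.93 − $84.22 = $4670.71
State withholding: $4670.71 × 0.0214 = $99.95
Federal withholding: $4670.71 × 0.21 = $980.85
Social Security tax: $4754.93 × 0.045 = $213.97
State disability insurance: $4754.93 × 0.015 = $71.32
PFL insurance: $4754.93 × 0.01 = $47.55
AD&D insurance premium: $70.95
Total deductions = $84.22 + $99.95 + $980.85 + $213.97 + $71.32 + $47.55 + $70.95 = $1568.81
Net pay = $4754.93 − $1568.81 = $3186.12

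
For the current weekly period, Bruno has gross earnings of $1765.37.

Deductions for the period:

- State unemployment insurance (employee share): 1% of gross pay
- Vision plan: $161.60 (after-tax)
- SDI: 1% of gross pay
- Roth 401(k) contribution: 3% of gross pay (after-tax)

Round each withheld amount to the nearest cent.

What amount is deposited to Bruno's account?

$1515.51

SDI: $1765.37 × 0.01 = $17.65
State unemployment insurance (employee share): $1765.37 × 0.01 = $17.65
Vision plan: $161.60
Roth 401(k) contribution: $1765.37 × 0.03 = $52.96
Total deductions = $17.65 + $17.65 + $161.60 + $52.96 = $249.86
Net pay = $1765.37 − $249.86 = $1515.51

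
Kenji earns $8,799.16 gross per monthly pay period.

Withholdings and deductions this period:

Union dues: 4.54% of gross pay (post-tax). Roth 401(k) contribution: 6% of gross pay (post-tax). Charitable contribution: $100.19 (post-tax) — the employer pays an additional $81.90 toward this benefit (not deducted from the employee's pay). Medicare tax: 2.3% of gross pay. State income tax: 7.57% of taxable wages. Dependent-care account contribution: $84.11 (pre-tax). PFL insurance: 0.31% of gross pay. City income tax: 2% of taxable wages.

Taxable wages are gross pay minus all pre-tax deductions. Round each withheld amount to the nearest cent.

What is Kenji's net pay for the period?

Dependent-care account contribution: $84.11
Taxable wages = $8,799.16 − $84.11 = $8,715.05
State income tax: $8,715.05 × 0.0757 = $659.73
City income tax: $8,715.05 × 0.02 = $174.30
PFL insurance: $8,799.16 × 0.0031 = $27.28
Medicare tax: $8,799.16 × 0.023 = $202.38
Union dues: $8,799.16 × 0.0454 = $399.48
Charitable contribution: $100.19
Roth 401(k) contribution: $8,799.16 × 0.06 = $527.95
(Employer's $81.90 toward charitable contribution is not withheld from the employee.)
Total deductions = $84.11 + $659.73 + $174.30 + $27.28 + $202.38 + $399.48 + $100.19 + $527.95 = $2,175.42
Net pay = $8,799.16 − $2,175.42 = $6,623.74

$6,623.74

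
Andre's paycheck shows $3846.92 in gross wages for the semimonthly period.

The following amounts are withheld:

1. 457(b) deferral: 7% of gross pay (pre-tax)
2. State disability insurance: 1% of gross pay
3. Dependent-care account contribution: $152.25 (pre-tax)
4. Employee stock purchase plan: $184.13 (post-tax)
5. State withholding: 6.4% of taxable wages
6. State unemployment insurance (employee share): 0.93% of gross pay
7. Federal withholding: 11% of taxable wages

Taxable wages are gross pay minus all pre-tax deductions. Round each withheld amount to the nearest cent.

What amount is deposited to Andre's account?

$2571.00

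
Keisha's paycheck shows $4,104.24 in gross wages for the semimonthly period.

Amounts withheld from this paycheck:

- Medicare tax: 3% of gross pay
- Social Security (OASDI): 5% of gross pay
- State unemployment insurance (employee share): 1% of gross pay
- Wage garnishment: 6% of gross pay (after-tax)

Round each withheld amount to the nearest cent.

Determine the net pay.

$3,488.61

State unemployment insurance (employee share): $4,104.24 × 0.01 = $41.04
Medicare tax: $4,104.24 × 0.03 = $123.13
Social Security (OASDI): $4,104.24 × 0.05 = $205.21
Wage garnishment: $4,104.24 × 0.06 = $246.25
Total deductions = $41.04 + $123.13 + $205.21 + $246.25 = $615.63
Net pay = $4,104.24 − $615.63 = $3,488.61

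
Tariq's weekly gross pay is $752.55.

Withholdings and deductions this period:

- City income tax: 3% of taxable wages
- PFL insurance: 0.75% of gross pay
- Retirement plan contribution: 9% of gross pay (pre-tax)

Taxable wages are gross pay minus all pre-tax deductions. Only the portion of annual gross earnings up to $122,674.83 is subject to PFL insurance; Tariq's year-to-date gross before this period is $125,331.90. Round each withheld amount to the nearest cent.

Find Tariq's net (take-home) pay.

$664.28

Retirement plan contribution: $752.55 × 0.09 = $67.73
Taxable wages = $752.55 − $67.73 = $684.82
City income tax: $684.82 × 0.03 = $20.54
PFL insurance: annual cap $122,674.83 already reached (YTD $125,331.90), so $0.00
Total deductions = $67.73 + $20.54 + $0.00 = $88.27
Net pay = $752.55 − $88.27 = $664.28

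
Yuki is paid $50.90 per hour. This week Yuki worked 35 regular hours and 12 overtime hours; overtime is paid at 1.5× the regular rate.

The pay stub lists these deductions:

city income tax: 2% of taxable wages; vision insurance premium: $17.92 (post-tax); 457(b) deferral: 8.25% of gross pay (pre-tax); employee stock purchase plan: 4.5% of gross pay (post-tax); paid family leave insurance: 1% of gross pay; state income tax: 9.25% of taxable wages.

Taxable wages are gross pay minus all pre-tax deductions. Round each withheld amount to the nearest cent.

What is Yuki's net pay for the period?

$2030.39

Regular pay: 35 × $50.90 = $1781.50
Overtime pay: 12 × $50.90 × 1.5 = $916.20
Gross pay = $1781.50 + $916.20 = $2697.70
457(b) deferral: $2697.70 × 0.0825 = $222.56
Taxable wages = $2697.70 − $222.56 = $2475.14
City income tax: $2475.14 × 0.02 = $49.50
State income tax: $2475.14 × 0.0925 = $228.95
Paid family leave insurance: $2697.70 × 0.01 = $26.98
Employee stock purchase plan: $2697.70 × 0.045 = $121.40
Vision insurance premium: $17.92
Total deductions = $222.56 + $49.50 + $228.95 + $26.98 + $121.40 + $17.92 = $667.31
Net pay = $2697.70 − $667.31 = $2030.39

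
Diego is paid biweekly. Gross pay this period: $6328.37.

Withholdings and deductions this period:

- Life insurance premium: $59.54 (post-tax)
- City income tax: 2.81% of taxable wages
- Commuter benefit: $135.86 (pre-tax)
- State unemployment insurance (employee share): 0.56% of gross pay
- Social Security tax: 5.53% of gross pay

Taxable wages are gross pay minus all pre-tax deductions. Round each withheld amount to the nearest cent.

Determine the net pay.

$5573.56

Commuter benefit: $135.86
Taxable wages = $6328.37 − $135.86 = $6192.51
City income tax: $6192.51 × 0.0281 = $174.01
Social Security tax: $6328.37 × 0.0553 = $349.96
State unemployment insurance (employee share): $6328.37 × 0.0056 = $35.44
Life insurance premium: $59.54
Total deductions = $135.86 + $174.01 + $349.96 + $35.44 + $59.54 = $754.81
Net pay = $6328.37 − $754.81 = $5573.56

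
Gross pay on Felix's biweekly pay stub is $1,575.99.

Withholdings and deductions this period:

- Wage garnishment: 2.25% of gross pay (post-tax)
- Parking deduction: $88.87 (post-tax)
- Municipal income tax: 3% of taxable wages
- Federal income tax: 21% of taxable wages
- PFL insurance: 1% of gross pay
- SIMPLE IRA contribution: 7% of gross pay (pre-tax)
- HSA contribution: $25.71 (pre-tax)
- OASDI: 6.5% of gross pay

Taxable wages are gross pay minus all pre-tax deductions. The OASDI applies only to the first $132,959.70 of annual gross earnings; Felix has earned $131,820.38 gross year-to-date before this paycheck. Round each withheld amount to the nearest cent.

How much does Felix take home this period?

SIMPLE IRA contribution: $1,575.99 × 0.07 = $110.32
HSA contribution: $25.71
Pre-tax total = $110.32 + $25.71 = $136.03
Taxable wages = $1,575.99 − $136.03 = $1,439.96
Municipal income tax: $1,439.96 × 0.03 = $43.20
Federal income tax: $1,439.96 × 0.21 = $302.39
OASDI: only $132,959.70 − $131,820.38 = $1,139.32 of this check is subject → $1,139.32 × 0.065 = $74.06
PFL insurance: $1,575.99 × 0.01 = $15.76
Wage garnishment: $1,575.99 × 0.0225 = $35.46
Parking deduction: $88.87
Total deductions = $110.32 + $25.71 + $43.20 + $302.39 + $74.06 + $15.76 + $35.46 + $88.87 = $695.77
Net pay = $1,575.99 − $695.77 = $880.22

$880.22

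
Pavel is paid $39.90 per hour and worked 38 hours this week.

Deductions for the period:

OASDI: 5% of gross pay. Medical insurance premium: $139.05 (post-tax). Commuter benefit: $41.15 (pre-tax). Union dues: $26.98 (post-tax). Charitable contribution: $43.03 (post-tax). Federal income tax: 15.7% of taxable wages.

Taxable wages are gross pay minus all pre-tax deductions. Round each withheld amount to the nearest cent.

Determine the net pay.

Gross pay: 38 × $39.90 = $1516.20
Commuter benefit: $41.15
Taxable wages = $1516.20 − $41.15 = $1475.05
Federal income tax: $1475.05 × 0.157 = $231.58
OASDI: $1516.20 × 0.05 = $75.81
Union dues: $26.98
Medical insurance premium: $139.05
Charitable contribution: $43.03
Total deductions = $41.15 + $231.58 + $75.81 + $26.98 + $139.05 + $43.03 = $557.60
Net pay = $1516.20 − $557.60 = $958.60

$958.60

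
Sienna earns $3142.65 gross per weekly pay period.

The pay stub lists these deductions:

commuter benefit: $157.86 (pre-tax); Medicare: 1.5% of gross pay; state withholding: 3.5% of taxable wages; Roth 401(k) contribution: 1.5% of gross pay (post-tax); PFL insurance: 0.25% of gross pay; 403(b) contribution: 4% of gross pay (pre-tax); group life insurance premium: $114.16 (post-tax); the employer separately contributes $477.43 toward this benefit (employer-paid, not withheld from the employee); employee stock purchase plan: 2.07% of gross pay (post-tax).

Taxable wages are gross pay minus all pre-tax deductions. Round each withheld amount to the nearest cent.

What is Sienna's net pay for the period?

$2477.66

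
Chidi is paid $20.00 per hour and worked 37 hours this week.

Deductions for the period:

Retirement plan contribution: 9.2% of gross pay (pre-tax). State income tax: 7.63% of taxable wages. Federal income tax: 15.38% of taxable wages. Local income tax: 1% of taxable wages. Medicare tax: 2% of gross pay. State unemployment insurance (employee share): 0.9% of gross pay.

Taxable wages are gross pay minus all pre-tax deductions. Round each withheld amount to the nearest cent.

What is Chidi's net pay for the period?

Gross pay: 37 × $20.00 = $740.00
Retirement plan contribution: $740.00 × 0.092 = $68.08
Taxable wages = $740.00 − $68.08 = $671.92
Federal income tax: $671.92 × 0.1538 = $103.34
Local income tax: $671.92 × 0.01 = $6.72
State income tax: $671.92 × 0.0763 = $51.27
Medicare tax: $740.00 × 0.02 = $14.80
State unemployment insurance (employee share): $740.00 × 0.009 = $6.66
Total deductions = $68.08 + $103.34 + $6.72 + $51.27 + $14.80 + $6.66 = $250.87
Net pay = $740.00 − $250.87 = $489.13

$489.13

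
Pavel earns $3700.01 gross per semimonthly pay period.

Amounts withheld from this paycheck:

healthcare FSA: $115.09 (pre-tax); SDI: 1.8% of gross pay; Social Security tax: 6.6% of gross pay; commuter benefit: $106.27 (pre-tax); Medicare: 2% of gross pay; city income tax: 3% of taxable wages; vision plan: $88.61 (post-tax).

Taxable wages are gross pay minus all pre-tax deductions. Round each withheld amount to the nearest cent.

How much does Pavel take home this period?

Commuter benefit: $106.27
Healthcare FSA: $115.09
Pre-tax total = $106.27 + $115.09 = $221.36
Taxable wages = $3700.01 − $221.36 = $3478.65
City income tax: $3478.65 × 0.03 = $104.36
SDI: $3700.01 × 0.018 = $66.60
Medicare: $3700.01 × 0.02 = $74.00
Social Security tax: $3700.01 × 0.066 = $244.20
Vision plan: $88.61
Total deductions = $106.27 + $115.09 + $104.36 + $66.60 + $74.00 + $244.20 + $88.61 = $799.13
Net pay = $3700.01 − $799.13 = $2900.88

$2900.88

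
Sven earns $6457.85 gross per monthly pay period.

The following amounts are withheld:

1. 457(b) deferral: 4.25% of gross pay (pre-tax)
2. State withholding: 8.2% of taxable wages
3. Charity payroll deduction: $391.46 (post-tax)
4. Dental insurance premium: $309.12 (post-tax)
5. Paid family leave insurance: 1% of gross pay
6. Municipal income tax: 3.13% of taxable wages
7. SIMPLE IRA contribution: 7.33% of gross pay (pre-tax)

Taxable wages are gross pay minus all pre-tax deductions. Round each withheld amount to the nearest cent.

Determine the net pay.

$4297.93

457(b) deferral: $6457.85 × 0.0425 = $274.46
SIMPLE IRA contribution: $6457.85 × 0.0733 = $473.36
Pre-tax total = $274.46 + $473.36 = $747.82
Taxable wages = $6457.85 − $747.82 = $5710.03
State withholding: $5710.03 × 0.082 = $468.22
Municipal income tax: $5710.03 × 0.0313 = $178.72
Paid family leave insurance: $6457.85 × 0.01 = $64.58
Dental insurance premium: $309.12
Charity payroll deduction: $391.46
Total deductions = $274.46 + $473.36 + $468.22 + $178.72 + $64.58 + $309.12 + $391.46 = $2159.92
Net pay = $6457.85 − $2159.92 = $4297.93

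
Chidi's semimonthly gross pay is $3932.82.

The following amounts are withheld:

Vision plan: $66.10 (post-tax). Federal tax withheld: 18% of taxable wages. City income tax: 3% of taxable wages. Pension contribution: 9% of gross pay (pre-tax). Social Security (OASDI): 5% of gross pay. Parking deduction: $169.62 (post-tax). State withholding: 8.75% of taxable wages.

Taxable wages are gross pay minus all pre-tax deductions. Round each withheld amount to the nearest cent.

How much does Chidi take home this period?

$2081.79

Pension contribution: $3932.82 × 0.09 = $353.95
Taxable wages = $3932.82 − $353.95 = $3578.87
State withholding: $3578.87 × 0.0875 = $313.15
City income tax: $3578.87 × 0.03 = $107.37
Federal tax withheld: $3578.87 × 0.18 = $644.20
Social Security (OASDI): $3932.82 × 0.05 = $196.64
Parking deduction: $169.62
Vision plan: $66.10
Total deductions = $353.95 + $313.15 + $107.37 + $644.20 + $196.64 + $169.62 + $66.10 = $1851.03
Net pay = $3932.82 − $1851.03 = $2081.79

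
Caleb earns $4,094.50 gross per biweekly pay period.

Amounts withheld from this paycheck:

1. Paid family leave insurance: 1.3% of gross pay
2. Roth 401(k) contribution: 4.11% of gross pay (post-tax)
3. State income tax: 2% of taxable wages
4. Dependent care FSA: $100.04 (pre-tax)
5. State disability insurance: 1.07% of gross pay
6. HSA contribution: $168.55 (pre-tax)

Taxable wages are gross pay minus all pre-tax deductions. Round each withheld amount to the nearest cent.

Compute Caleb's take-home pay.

Dependent care FSA: $100.04
HSA contribution: $168.55
Pre-tax total = $100.04 + $168.55 = $268.59
Taxable wages = $4,094.50 − $268.59 = $3,825.91
State income tax: $3,825.91 × 0.02 = $76.52
Paid family leave insurance: $4,094.50 × 0.013 = $53.23
State disability insurance: $4,094.50 × 0.0107 = $43.81
Roth 401(k) contribution: $4,094.50 × 0.0411 = $168.28
Total deductions = $100.04 + $168.55 + $76.52 + $53.23 + $43.81 + $168.28 = $610.43
Net pay = $4,094.50 − $610.43 = $3,484.07

$3,484.07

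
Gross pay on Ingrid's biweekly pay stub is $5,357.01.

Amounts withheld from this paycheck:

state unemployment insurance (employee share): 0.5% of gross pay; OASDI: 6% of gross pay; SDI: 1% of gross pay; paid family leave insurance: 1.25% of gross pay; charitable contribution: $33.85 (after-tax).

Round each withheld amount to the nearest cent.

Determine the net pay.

Paid family leave insurance: $5,357.01 × 0.0125 = $66.96
State unemployment insurance (employee share): $5,357.01 × 0.005 = $26.79
OASDI: $5,357.01 × 0.06 = $321.42
SDI: $5,357.01 × 0.01 = $53.57
Charitable contribution: $33.85
Total deductions = $66.96 + $26.79 + $321.42 + $53.57 + $33.85 = $502.59
Net pay = $5,357.01 − $502.59 = $4,854.42

$4,854.42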